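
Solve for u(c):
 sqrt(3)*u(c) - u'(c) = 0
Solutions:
 u(c) = C1*exp(sqrt(3)*c)


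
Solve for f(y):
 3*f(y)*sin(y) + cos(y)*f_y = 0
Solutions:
 f(y) = C1*cos(y)^3


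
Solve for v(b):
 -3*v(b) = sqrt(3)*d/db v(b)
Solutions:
 v(b) = C1*exp(-sqrt(3)*b)


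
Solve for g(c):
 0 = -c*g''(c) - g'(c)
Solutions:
 g(c) = C1 + C2*log(c)


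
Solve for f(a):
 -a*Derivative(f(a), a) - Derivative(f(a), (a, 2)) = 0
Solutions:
 f(a) = C1 + C2*erf(sqrt(2)*a/2)


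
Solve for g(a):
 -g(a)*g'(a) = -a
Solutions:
 g(a) = -sqrt(C1 + a^2)
 g(a) = sqrt(C1 + a^2)


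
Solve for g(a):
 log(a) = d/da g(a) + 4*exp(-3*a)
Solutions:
 g(a) = C1 + a*log(a) - a + 4*exp(-3*a)/3


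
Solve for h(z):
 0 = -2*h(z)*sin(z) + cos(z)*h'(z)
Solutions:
 h(z) = C1/cos(z)^2


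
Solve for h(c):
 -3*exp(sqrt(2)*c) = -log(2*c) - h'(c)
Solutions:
 h(c) = C1 - c*log(c) + c*(1 - log(2)) + 3*sqrt(2)*exp(sqrt(2)*c)/2


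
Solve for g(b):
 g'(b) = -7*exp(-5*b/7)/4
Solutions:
 g(b) = C1 + 49*exp(-5*b/7)/20


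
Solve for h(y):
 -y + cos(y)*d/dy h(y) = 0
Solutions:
 h(y) = C1 + Integral(y/cos(y), y)


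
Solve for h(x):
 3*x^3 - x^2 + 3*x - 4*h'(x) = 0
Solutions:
 h(x) = C1 + 3*x^4/16 - x^3/12 + 3*x^2/8


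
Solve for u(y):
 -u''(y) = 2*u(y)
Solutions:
 u(y) = C1*sin(sqrt(2)*y) + C2*cos(sqrt(2)*y)


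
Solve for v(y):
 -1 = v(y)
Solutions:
 v(y) = -1


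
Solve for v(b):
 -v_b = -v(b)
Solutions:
 v(b) = C1*exp(b)


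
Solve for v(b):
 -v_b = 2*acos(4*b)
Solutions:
 v(b) = C1 - 2*b*acos(4*b) + sqrt(1 - 16*b^2)/2


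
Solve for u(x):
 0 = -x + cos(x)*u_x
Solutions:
 u(x) = C1 + Integral(x/cos(x), x)


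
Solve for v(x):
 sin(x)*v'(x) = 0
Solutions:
 v(x) = C1


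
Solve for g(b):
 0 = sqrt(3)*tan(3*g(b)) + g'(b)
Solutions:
 g(b) = -asin(C1*exp(-3*sqrt(3)*b))/3 + pi/3
 g(b) = asin(C1*exp(-3*sqrt(3)*b))/3


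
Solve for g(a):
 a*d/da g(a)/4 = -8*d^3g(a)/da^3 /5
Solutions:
 g(a) = C1 + Integral(C2*airyai(-10^(1/3)*a/4) + C3*airybi(-10^(1/3)*a/4), a)


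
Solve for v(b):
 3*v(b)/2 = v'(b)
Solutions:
 v(b) = C1*exp(3*b/2)


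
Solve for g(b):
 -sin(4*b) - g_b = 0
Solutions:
 g(b) = C1 + cos(4*b)/4


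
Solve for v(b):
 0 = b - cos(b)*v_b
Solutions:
 v(b) = C1 + Integral(b/cos(b), b)


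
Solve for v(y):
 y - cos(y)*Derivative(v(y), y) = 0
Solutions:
 v(y) = C1 + Integral(y/cos(y), y)


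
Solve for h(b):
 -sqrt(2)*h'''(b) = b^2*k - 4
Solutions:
 h(b) = C1 + C2*b + C3*b^2 - sqrt(2)*b^5*k/120 + sqrt(2)*b^3/3


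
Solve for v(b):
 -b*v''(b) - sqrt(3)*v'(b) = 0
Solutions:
 v(b) = C1 + C2*b^(1 - sqrt(3))


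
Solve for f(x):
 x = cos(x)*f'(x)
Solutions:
 f(x) = C1 + Integral(x/cos(x), x)


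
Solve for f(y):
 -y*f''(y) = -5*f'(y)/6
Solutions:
 f(y) = C1 + C2*y^(11/6)


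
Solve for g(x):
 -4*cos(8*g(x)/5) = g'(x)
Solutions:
 4*x - 5*log(sin(8*g(x)/5) - 1)/16 + 5*log(sin(8*g(x)/5) + 1)/16 = C1


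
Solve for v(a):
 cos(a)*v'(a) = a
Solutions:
 v(a) = C1 + Integral(a/cos(a), a)


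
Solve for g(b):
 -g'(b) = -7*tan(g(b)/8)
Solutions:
 g(b) = -8*asin(C1*exp(7*b/8)) + 8*pi
 g(b) = 8*asin(C1*exp(7*b/8))


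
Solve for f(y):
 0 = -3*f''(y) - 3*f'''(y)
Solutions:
 f(y) = C1 + C2*y + C3*exp(-y)


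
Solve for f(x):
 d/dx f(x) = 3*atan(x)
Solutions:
 f(x) = C1 + 3*x*atan(x) - 3*log(x^2 + 1)/2


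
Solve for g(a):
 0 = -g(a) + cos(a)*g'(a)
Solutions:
 g(a) = C1*sqrt(sin(a) + 1)/sqrt(sin(a) - 1)


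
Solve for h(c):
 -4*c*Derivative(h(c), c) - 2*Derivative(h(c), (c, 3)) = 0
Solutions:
 h(c) = C1 + Integral(C2*airyai(-2^(1/3)*c) + C3*airybi(-2^(1/3)*c), c)


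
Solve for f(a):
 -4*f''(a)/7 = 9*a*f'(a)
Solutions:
 f(a) = C1 + C2*erf(3*sqrt(14)*a/4)


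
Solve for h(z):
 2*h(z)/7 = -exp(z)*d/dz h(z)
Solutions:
 h(z) = C1*exp(2*exp(-z)/7)


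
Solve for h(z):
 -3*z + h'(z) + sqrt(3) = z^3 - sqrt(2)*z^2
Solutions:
 h(z) = C1 + z^4/4 - sqrt(2)*z^3/3 + 3*z^2/2 - sqrt(3)*z


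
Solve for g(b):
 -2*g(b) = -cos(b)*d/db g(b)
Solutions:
 g(b) = C1*(sin(b) + 1)/(sin(b) - 1)


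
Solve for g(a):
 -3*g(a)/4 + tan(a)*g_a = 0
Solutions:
 g(a) = C1*sin(a)^(3/4)


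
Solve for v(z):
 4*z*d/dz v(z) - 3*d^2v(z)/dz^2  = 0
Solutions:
 v(z) = C1 + C2*erfi(sqrt(6)*z/3)


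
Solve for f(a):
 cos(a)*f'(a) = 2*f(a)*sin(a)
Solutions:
 f(a) = C1/cos(a)^2


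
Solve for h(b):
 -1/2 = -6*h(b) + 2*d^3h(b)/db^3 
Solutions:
 h(b) = C3*exp(3^(1/3)*b) + (C1*sin(3^(5/6)*b/2) + C2*cos(3^(5/6)*b/2))*exp(-3^(1/3)*b/2) + 1/12


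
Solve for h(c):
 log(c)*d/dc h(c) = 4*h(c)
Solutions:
 h(c) = C1*exp(4*li(c))


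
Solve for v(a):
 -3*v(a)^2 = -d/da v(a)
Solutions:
 v(a) = -1/(C1 + 3*a)


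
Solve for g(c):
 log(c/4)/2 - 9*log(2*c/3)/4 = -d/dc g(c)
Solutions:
 g(c) = C1 + 7*c*log(c)/4 - 9*c*log(3)/4 - 7*c/4 + 13*c*log(2)/4


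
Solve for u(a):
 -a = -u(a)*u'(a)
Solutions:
 u(a) = -sqrt(C1 + a^2)
 u(a) = sqrt(C1 + a^2)


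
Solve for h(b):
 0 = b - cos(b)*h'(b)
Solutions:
 h(b) = C1 + Integral(b/cos(b), b)


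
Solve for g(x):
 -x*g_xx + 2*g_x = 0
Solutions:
 g(x) = C1 + C2*x^3


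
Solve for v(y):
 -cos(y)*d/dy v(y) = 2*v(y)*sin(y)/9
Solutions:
 v(y) = C1*cos(y)^(2/9)


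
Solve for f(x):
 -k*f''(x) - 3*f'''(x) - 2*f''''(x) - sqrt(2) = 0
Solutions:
 f(x) = C1 + C2*x + C3*exp(x*(sqrt(9 - 8*k) - 3)/4) + C4*exp(-x*(sqrt(9 - 8*k) + 3)/4) - sqrt(2)*x^2/(2*k)


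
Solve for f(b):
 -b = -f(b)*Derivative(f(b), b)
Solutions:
 f(b) = -sqrt(C1 + b^2)
 f(b) = sqrt(C1 + b^2)


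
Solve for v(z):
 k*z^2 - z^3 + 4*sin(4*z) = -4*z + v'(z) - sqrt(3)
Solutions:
 v(z) = C1 + k*z^3/3 - z^4/4 + 2*z^2 + sqrt(3)*z - cos(4*z)


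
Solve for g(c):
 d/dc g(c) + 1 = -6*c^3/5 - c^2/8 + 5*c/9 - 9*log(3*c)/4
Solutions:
 g(c) = C1 - 3*c^4/10 - c^3/24 + 5*c^2/18 - 9*c*log(c)/4 - 9*c*log(3)/4 + 5*c/4


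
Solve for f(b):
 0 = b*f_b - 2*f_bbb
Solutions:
 f(b) = C1 + Integral(C2*airyai(2^(2/3)*b/2) + C3*airybi(2^(2/3)*b/2), b)


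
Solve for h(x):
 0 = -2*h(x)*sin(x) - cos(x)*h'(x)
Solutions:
 h(x) = C1*cos(x)^2


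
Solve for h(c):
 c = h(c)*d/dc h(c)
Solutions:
 h(c) = -sqrt(C1 + c^2)
 h(c) = sqrt(C1 + c^2)


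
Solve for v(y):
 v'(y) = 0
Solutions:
 v(y) = C1


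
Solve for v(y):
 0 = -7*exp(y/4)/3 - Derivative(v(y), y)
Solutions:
 v(y) = C1 - 28*exp(y/4)/3


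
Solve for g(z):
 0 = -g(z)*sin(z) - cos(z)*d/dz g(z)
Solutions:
 g(z) = C1*cos(z)


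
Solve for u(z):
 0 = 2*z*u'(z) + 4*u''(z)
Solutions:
 u(z) = C1 + C2*erf(z/2)


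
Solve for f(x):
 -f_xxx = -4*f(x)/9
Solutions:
 f(x) = C3*exp(2^(2/3)*3^(1/3)*x/3) + (C1*sin(2^(2/3)*3^(5/6)*x/6) + C2*cos(2^(2/3)*3^(5/6)*x/6))*exp(-2^(2/3)*3^(1/3)*x/6)


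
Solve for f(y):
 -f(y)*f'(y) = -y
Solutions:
 f(y) = -sqrt(C1 + y^2)
 f(y) = sqrt(C1 + y^2)


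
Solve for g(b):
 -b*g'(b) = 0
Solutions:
 g(b) = C1


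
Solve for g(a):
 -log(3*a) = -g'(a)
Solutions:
 g(a) = C1 + a*log(a) - a + a*log(3)


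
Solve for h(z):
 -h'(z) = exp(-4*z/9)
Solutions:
 h(z) = C1 + 9*exp(-4*z/9)/4


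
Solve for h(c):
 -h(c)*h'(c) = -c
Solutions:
 h(c) = -sqrt(C1 + c^2)
 h(c) = sqrt(C1 + c^2)


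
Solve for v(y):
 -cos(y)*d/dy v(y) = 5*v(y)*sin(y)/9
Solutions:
 v(y) = C1*cos(y)^(5/9)


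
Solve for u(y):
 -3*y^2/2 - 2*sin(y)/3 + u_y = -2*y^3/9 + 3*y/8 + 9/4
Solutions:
 u(y) = C1 - y^4/18 + y^3/2 + 3*y^2/16 + 9*y/4 - 2*cos(y)/3


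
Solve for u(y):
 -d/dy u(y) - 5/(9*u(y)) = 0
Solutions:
 u(y) = -sqrt(C1 - 10*y)/3
 u(y) = sqrt(C1 - 10*y)/3


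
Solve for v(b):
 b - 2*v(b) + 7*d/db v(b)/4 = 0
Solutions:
 v(b) = C1*exp(8*b/7) + b/2 + 7/16


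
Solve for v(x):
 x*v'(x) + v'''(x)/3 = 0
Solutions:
 v(x) = C1 + Integral(C2*airyai(-3^(1/3)*x) + C3*airybi(-3^(1/3)*x), x)


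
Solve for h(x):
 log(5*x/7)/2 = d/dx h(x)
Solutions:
 h(x) = C1 + x*log(x)/2 - x*log(7)/2 - x/2 + x*log(5)/2


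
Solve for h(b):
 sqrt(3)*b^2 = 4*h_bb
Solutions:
 h(b) = C1 + C2*b + sqrt(3)*b^4/48


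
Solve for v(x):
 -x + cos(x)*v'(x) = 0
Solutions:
 v(x) = C1 + Integral(x/cos(x), x)


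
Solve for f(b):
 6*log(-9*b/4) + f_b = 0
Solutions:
 f(b) = C1 - 6*b*log(-b) + 6*b*(-2*log(3) + 1 + 2*log(2))


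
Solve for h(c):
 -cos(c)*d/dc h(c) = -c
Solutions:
 h(c) = C1 + Integral(c/cos(c), c)


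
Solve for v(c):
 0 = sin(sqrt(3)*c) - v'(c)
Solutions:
 v(c) = C1 - sqrt(3)*cos(sqrt(3)*c)/3


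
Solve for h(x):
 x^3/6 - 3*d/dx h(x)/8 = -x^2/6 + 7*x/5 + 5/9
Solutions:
 h(x) = C1 + x^4/9 + 4*x^3/27 - 28*x^2/15 - 40*x/27


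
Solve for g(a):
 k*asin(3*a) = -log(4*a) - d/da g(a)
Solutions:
 g(a) = C1 - a*log(a) - 2*a*log(2) + a - k*(a*asin(3*a) + sqrt(1 - 9*a^2)/3)


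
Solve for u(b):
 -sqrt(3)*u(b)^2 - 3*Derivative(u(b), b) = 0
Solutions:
 u(b) = 3/(C1 + sqrt(3)*b)


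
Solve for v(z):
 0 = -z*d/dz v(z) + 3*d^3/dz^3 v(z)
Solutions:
 v(z) = C1 + Integral(C2*airyai(3^(2/3)*z/3) + C3*airybi(3^(2/3)*z/3), z)


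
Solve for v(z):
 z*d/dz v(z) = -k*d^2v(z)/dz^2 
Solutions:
 v(z) = C1 + C2*sqrt(k)*erf(sqrt(2)*z*sqrt(1/k)/2)


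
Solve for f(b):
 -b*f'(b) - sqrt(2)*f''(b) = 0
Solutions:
 f(b) = C1 + C2*erf(2^(1/4)*b/2)


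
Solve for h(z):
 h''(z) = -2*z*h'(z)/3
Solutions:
 h(z) = C1 + C2*erf(sqrt(3)*z/3)


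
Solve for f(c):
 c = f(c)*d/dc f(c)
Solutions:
 f(c) = -sqrt(C1 + c^2)
 f(c) = sqrt(C1 + c^2)


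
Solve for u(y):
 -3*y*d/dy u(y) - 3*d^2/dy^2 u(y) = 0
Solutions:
 u(y) = C1 + C2*erf(sqrt(2)*y/2)


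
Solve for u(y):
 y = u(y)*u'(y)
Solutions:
 u(y) = -sqrt(C1 + y^2)
 u(y) = sqrt(C1 + y^2)


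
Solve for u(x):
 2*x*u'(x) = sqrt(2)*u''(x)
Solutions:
 u(x) = C1 + C2*erfi(2^(3/4)*x/2)


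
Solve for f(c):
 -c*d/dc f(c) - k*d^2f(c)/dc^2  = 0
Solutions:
 f(c) = C1 + C2*sqrt(k)*erf(sqrt(2)*c*sqrt(1/k)/2)


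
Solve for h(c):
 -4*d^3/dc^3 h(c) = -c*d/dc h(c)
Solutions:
 h(c) = C1 + Integral(C2*airyai(2^(1/3)*c/2) + C3*airybi(2^(1/3)*c/2), c)


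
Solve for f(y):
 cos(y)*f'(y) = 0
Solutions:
 f(y) = C1


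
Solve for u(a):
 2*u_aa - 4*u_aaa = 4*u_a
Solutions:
 u(a) = C1 + (C2*sin(sqrt(15)*a/4) + C3*cos(sqrt(15)*a/4))*exp(a/4)


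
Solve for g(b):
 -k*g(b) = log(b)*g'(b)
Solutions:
 g(b) = C1*exp(-k*li(b))


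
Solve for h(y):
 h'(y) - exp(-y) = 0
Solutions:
 h(y) = C1 - exp(-y)


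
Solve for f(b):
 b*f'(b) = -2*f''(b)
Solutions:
 f(b) = C1 + C2*erf(b/2)


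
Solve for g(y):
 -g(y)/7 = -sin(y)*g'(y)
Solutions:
 g(y) = C1*(cos(y) - 1)^(1/14)/(cos(y) + 1)^(1/14)


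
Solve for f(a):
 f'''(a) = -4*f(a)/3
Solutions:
 f(a) = C3*exp(-6^(2/3)*a/3) + (C1*sin(2^(2/3)*3^(1/6)*a/2) + C2*cos(2^(2/3)*3^(1/6)*a/2))*exp(6^(2/3)*a/6)


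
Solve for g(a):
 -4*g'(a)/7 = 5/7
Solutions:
 g(a) = C1 - 5*a/4


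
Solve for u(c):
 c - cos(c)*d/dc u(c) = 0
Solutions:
 u(c) = C1 + Integral(c/cos(c), c)


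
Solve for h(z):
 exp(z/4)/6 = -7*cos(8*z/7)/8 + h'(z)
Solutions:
 h(z) = C1 + 2*exp(z/4)/3 + 49*sin(8*z/7)/64


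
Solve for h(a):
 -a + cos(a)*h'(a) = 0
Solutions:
 h(a) = C1 + Integral(a/cos(a), a)


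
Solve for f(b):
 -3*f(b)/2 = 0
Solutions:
 f(b) = 0


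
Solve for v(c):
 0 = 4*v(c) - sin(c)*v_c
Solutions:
 v(c) = C1*(cos(c)^2 - 2*cos(c) + 1)/(cos(c)^2 + 2*cos(c) + 1)


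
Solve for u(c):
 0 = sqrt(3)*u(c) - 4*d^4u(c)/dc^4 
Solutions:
 u(c) = C1*exp(-sqrt(2)*3^(1/8)*c/2) + C2*exp(sqrt(2)*3^(1/8)*c/2) + C3*sin(sqrt(2)*3^(1/8)*c/2) + C4*cos(sqrt(2)*3^(1/8)*c/2)


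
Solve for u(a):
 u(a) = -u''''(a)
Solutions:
 u(a) = (C1*sin(sqrt(2)*a/2) + C2*cos(sqrt(2)*a/2))*exp(-sqrt(2)*a/2) + (C3*sin(sqrt(2)*a/2) + C4*cos(sqrt(2)*a/2))*exp(sqrt(2)*a/2)


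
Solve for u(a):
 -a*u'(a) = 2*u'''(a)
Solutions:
 u(a) = C1 + Integral(C2*airyai(-2^(2/3)*a/2) + C3*airybi(-2^(2/3)*a/2), a)


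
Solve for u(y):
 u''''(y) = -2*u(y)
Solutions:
 u(y) = (C1*sin(2^(3/4)*y/2) + C2*cos(2^(3/4)*y/2))*exp(-2^(3/4)*y/2) + (C3*sin(2^(3/4)*y/2) + C4*cos(2^(3/4)*y/2))*exp(2^(3/4)*y/2)


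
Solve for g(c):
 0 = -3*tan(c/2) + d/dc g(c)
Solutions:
 g(c) = C1 - 6*log(cos(c/2))


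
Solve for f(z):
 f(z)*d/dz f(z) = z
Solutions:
 f(z) = -sqrt(C1 + z^2)
 f(z) = sqrt(C1 + z^2)


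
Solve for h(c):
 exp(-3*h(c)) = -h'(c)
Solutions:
 h(c) = log(C1 - 3*c)/3
 h(c) = log((-3^(1/3) - 3^(5/6)*I)*(C1 - c)^(1/3)/2)
 h(c) = log((-3^(1/3) + 3^(5/6)*I)*(C1 - c)^(1/3)/2)


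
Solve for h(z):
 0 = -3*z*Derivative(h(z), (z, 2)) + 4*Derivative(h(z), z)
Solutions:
 h(z) = C1 + C2*z^(7/3)


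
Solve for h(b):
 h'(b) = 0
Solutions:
 h(b) = C1


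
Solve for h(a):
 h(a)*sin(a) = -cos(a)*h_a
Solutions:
 h(a) = C1*cos(a)


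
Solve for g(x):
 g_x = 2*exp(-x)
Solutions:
 g(x) = C1 - 2*exp(-x)


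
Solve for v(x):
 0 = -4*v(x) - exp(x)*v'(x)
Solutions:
 v(x) = C1*exp(4*exp(-x))


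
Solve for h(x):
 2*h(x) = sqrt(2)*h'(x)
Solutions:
 h(x) = C1*exp(sqrt(2)*x)


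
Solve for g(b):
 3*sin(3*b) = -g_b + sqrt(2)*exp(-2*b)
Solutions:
 g(b) = C1 + cos(3*b) - sqrt(2)*exp(-2*b)/2


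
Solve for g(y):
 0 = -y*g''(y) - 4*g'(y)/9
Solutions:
 g(y) = C1 + C2*y^(5/9)


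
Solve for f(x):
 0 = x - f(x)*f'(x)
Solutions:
 f(x) = -sqrt(C1 + x^2)
 f(x) = sqrt(C1 + x^2)


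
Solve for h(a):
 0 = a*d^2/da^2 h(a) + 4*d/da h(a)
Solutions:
 h(a) = C1 + C2/a^3


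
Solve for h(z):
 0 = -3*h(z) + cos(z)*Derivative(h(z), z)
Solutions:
 h(z) = C1*(sin(z) + 1)^(3/2)/(sin(z) - 1)^(3/2)


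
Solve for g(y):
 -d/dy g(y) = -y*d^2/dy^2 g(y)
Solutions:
 g(y) = C1 + C2*y^2


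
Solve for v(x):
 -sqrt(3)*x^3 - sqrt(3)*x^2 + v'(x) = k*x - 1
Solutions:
 v(x) = C1 + k*x^2/2 + sqrt(3)*x^4/4 + sqrt(3)*x^3/3 - x


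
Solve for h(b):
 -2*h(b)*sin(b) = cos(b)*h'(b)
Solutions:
 h(b) = C1*cos(b)^2


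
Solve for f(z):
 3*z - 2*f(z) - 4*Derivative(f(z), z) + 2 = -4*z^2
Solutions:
 f(z) = C1*exp(-z/2) + 2*z^2 - 13*z/2 + 14


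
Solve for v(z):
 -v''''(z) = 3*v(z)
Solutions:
 v(z) = (C1*sin(sqrt(2)*3^(1/4)*z/2) + C2*cos(sqrt(2)*3^(1/4)*z/2))*exp(-sqrt(2)*3^(1/4)*z/2) + (C3*sin(sqrt(2)*3^(1/4)*z/2) + C4*cos(sqrt(2)*3^(1/4)*z/2))*exp(sqrt(2)*3^(1/4)*z/2)


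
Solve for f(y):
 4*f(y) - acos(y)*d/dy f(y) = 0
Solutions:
 f(y) = C1*exp(4*Integral(1/acos(y), y))


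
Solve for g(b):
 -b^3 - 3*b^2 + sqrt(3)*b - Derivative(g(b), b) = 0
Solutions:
 g(b) = C1 - b^4/4 - b^3 + sqrt(3)*b^2/2


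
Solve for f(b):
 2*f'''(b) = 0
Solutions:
 f(b) = C1 + C2*b + C3*b^2


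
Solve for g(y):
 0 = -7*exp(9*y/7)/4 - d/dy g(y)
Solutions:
 g(y) = C1 - 49*exp(9*y/7)/36


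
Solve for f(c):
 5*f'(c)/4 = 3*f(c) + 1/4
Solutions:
 f(c) = C1*exp(12*c/5) - 1/12


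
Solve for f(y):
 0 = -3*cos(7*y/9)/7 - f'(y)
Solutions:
 f(y) = C1 - 27*sin(7*y/9)/49


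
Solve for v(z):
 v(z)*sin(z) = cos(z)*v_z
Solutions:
 v(z) = C1/cos(z)


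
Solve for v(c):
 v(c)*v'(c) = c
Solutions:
 v(c) = -sqrt(C1 + c^2)
 v(c) = sqrt(C1 + c^2)


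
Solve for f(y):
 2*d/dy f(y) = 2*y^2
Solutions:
 f(y) = C1 + y^3/3


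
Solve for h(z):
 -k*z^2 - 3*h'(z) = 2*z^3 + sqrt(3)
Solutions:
 h(z) = C1 - k*z^3/9 - z^4/6 - sqrt(3)*z/3


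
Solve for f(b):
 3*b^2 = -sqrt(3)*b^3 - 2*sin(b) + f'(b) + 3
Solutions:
 f(b) = C1 + sqrt(3)*b^4/4 + b^3 - 3*b - 2*cos(b)


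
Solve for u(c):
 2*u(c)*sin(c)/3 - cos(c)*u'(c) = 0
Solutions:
 u(c) = C1/cos(c)^(2/3)


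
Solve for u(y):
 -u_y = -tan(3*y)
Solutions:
 u(y) = C1 - log(cos(3*y))/3


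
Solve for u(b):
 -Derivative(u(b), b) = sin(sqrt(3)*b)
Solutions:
 u(b) = C1 + sqrt(3)*cos(sqrt(3)*b)/3


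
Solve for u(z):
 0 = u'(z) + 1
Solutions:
 u(z) = C1 - z


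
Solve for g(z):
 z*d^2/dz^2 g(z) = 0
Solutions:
 g(z) = C1 + C2*z


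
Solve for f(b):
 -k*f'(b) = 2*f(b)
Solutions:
 f(b) = C1*exp(-2*b/k)


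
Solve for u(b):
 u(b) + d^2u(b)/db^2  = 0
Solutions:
 u(b) = C1*sin(b) + C2*cos(b)


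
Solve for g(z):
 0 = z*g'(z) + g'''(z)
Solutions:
 g(z) = C1 + Integral(C2*airyai(-z) + C3*airybi(-z), z)


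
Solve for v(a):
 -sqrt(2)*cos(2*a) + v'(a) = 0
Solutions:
 v(a) = C1 + sqrt(2)*sin(2*a)/2


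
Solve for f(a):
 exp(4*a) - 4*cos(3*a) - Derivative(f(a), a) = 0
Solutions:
 f(a) = C1 + exp(4*a)/4 - 4*sin(3*a)/3


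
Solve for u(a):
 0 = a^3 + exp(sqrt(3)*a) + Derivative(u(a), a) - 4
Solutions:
 u(a) = C1 - a^4/4 + 4*a - sqrt(3)*exp(sqrt(3)*a)/3


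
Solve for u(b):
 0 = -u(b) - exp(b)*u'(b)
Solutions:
 u(b) = C1*exp(exp(-b))


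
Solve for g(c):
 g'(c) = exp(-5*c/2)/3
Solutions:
 g(c) = C1 - 2*exp(-5*c/2)/15


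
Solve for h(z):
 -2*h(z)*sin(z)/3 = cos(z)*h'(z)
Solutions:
 h(z) = C1*cos(z)^(2/3)


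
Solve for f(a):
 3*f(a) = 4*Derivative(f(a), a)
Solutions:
 f(a) = C1*exp(3*a/4)


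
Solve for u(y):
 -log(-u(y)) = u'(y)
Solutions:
 -li(-u(y)) = C1 - y


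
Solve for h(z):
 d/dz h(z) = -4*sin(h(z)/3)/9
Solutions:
 4*z/9 + 3*log(cos(h(z)/3) - 1)/2 - 3*log(cos(h(z)/3) + 1)/2 = C1


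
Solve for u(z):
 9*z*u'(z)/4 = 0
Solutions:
 u(z) = C1


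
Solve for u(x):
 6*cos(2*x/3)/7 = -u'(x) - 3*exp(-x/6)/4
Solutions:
 u(x) = C1 - 9*sin(2*x/3)/7 + 9*exp(-x/6)/2


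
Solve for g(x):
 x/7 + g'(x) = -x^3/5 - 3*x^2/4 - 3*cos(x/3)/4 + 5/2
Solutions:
 g(x) = C1 - x^4/20 - x^3/4 - x^2/14 + 5*x/2 - 9*sin(x/3)/4


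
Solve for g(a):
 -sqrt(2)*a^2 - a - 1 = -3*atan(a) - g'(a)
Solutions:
 g(a) = C1 + sqrt(2)*a^3/3 + a^2/2 - 3*a*atan(a) + a + 3*log(a^2 + 1)/2


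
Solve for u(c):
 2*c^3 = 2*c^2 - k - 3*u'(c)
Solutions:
 u(c) = C1 - c^4/6 + 2*c^3/9 - c*k/3


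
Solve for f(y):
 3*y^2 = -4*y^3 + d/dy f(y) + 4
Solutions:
 f(y) = C1 + y^4 + y^3 - 4*y


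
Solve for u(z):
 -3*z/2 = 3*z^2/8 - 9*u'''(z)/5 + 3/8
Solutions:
 u(z) = C1 + C2*z + C3*z^2 + z^5/288 + 5*z^4/144 + 5*z^3/144


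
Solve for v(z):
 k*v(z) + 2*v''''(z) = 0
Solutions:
 v(z) = C1*exp(-2^(3/4)*z*(-k)^(1/4)/2) + C2*exp(2^(3/4)*z*(-k)^(1/4)/2) + C3*exp(-2^(3/4)*I*z*(-k)^(1/4)/2) + C4*exp(2^(3/4)*I*z*(-k)^(1/4)/2)


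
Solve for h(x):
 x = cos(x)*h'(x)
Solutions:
 h(x) = C1 + Integral(x/cos(x), x)


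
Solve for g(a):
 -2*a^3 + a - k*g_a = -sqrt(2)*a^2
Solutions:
 g(a) = C1 - a^4/(2*k) + sqrt(2)*a^3/(3*k) + a^2/(2*k)


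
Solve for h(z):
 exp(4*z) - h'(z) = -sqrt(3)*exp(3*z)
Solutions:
 h(z) = C1 + exp(4*z)/4 + sqrt(3)*exp(3*z)/3


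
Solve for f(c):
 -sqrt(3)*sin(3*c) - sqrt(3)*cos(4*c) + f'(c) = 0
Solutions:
 f(c) = C1 + sqrt(3)*sin(4*c)/4 - sqrt(3)*cos(3*c)/3


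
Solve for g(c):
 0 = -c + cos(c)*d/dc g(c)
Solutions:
 g(c) = C1 + Integral(c/cos(c), c)


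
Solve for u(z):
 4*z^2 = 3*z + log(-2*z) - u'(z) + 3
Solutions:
 u(z) = C1 - 4*z^3/3 + 3*z^2/2 + z*log(-z) + z*(log(2) + 2)


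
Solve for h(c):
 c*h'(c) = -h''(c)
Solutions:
 h(c) = C1 + C2*erf(sqrt(2)*c/2)


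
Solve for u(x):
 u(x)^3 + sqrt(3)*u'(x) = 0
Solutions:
 u(x) = -sqrt(6)*sqrt(-1/(C1 - sqrt(3)*x))/2
 u(x) = sqrt(6)*sqrt(-1/(C1 - sqrt(3)*x))/2


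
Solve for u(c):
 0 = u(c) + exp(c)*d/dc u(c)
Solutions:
 u(c) = C1*exp(exp(-c))


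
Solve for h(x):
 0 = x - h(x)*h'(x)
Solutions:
 h(x) = -sqrt(C1 + x^2)
 h(x) = sqrt(C1 + x^2)


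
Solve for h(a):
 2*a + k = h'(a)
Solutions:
 h(a) = C1 + a^2 + a*k


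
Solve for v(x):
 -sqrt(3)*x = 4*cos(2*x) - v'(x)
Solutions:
 v(x) = C1 + sqrt(3)*x^2/2 + 2*sin(2*x)


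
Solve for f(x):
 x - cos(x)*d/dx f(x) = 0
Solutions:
 f(x) = C1 + Integral(x/cos(x), x)


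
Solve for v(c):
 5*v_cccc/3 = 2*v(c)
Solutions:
 v(c) = C1*exp(-5^(3/4)*6^(1/4)*c/5) + C2*exp(5^(3/4)*6^(1/4)*c/5) + C3*sin(5^(3/4)*6^(1/4)*c/5) + C4*cos(5^(3/4)*6^(1/4)*c/5)


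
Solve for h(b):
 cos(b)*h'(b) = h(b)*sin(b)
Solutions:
 h(b) = C1/cos(b)


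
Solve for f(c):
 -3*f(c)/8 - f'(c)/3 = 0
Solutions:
 f(c) = C1*exp(-9*c/8)


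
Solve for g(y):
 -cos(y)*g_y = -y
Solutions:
 g(y) = C1 + Integral(y/cos(y), y)


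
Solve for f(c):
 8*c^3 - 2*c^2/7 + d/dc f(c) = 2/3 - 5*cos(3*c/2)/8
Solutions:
 f(c) = C1 - 2*c^4 + 2*c^3/21 + 2*c/3 - 5*sin(3*c/2)/12


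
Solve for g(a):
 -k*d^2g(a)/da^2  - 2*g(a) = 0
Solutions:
 g(a) = C1*exp(-sqrt(2)*a*sqrt(-1/k)) + C2*exp(sqrt(2)*a*sqrt(-1/k))


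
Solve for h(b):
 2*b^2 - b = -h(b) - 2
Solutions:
 h(b) = -2*b^2 + b - 2


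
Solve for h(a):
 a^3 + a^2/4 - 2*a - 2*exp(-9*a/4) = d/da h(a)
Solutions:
 h(a) = C1 + a^4/4 + a^3/12 - a^2 + 8*exp(-9*a/4)/9


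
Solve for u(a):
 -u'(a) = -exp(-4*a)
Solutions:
 u(a) = C1 - exp(-4*a)/4


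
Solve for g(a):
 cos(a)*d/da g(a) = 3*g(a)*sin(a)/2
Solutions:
 g(a) = C1/cos(a)^(3/2)


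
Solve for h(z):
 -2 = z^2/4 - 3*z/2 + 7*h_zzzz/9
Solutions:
 h(z) = C1 + C2*z + C3*z^2 + C4*z^3 - z^6/1120 + 9*z^5/560 - 3*z^4/28


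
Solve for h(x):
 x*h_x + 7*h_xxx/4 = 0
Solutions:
 h(x) = C1 + Integral(C2*airyai(-14^(2/3)*x/7) + C3*airybi(-14^(2/3)*x/7), x)


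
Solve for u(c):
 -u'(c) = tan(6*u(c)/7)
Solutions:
 u(c) = -7*asin(C1*exp(-6*c/7))/6 + 7*pi/6
 u(c) = 7*asin(C1*exp(-6*c/7))/6


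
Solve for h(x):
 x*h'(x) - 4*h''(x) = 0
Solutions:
 h(x) = C1 + C2*erfi(sqrt(2)*x/4)


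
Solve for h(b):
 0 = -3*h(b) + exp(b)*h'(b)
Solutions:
 h(b) = C1*exp(-3*exp(-b))


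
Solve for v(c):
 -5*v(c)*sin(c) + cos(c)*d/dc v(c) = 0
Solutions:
 v(c) = C1/cos(c)^5


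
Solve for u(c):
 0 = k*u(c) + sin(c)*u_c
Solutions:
 u(c) = C1*exp(k*(-log(cos(c) - 1) + log(cos(c) + 1))/2)


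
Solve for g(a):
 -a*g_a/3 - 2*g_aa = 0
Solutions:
 g(a) = C1 + C2*erf(sqrt(3)*a/6)


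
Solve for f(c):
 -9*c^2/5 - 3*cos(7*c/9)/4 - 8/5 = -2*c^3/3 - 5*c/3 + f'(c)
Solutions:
 f(c) = C1 + c^4/6 - 3*c^3/5 + 5*c^2/6 - 8*c/5 - 27*sin(7*c/9)/28


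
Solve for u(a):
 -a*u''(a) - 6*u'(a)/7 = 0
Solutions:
 u(a) = C1 + C2*a^(1/7)


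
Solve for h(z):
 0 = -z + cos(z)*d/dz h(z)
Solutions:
 h(z) = C1 + Integral(z/cos(z), z)


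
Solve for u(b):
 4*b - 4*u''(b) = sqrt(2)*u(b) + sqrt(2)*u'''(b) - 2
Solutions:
 u(b) = C1*exp(b*(-4*sqrt(2) + 8/(27/2 + 16*sqrt(2) + sqrt(-2048 + (27 + 32*sqrt(2))^2)/2)^(1/3) + (27/2 + 16*sqrt(2) + sqrt(-2048 + (27 + 32*sqrt(2))^2)/2)^(1/3))/6)*sin(sqrt(3)*b*(-(27/2 + 16*sqrt(2) + sqrt(-2048 + (27 + 32*sqrt(2))^2)/2)^(1/3) + 8/(27/2 + 16*sqrt(2) + sqrt(-2048 + (27 + 32*sqrt(2))^2)/2)^(1/3))/6) + C2*exp(b*(-4*sqrt(2) + 8/(27/2 + 16*sqrt(2) + sqrt(-2048 + (27 + 32*sqrt(2))^2)/2)^(1/3) + (27/2 + 16*sqrt(2) + sqrt(-2048 + (27 + 32*sqrt(2))^2)/2)^(1/3))/6)*cos(sqrt(3)*b*(-(27/2 + 16*sqrt(2) + sqrt(-2048 + (27 + 32*sqrt(2))^2)/2)^(1/3) + 8/(27/2 + 16*sqrt(2) + sqrt(-2048 + (27 + 32*sqrt(2))^2)/2)^(1/3))/6) + C3*exp(-b*(8/(27/2 + 16*sqrt(2) + sqrt(-2048 + (27 + 32*sqrt(2))^2)/2)^(1/3) + 2*sqrt(2) + (27/2 + 16*sqrt(2) + sqrt(-2048 + (27 + 32*sqrt(2))^2)/2)^(1/3))/3) + 2*sqrt(2)*b + sqrt(2)


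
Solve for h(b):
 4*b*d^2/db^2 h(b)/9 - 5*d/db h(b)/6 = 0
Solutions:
 h(b) = C1 + C2*b^(23/8)


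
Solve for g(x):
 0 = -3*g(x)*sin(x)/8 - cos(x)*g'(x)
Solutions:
 g(x) = C1*cos(x)^(3/8)


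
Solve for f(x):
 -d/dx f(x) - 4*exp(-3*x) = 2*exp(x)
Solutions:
 f(x) = C1 - 2*exp(x) + 4*exp(-3*x)/3


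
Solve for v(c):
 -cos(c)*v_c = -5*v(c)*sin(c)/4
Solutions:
 v(c) = C1/cos(c)^(5/4)


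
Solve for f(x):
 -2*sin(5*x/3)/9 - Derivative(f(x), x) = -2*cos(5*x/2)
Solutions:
 f(x) = C1 + 4*sin(5*x/2)/5 + 2*cos(5*x/3)/15


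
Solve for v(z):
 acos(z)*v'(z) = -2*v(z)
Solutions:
 v(z) = C1*exp(-2*Integral(1/acos(z), z))


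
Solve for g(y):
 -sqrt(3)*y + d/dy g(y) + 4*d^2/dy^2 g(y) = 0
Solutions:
 g(y) = C1 + C2*exp(-y/4) + sqrt(3)*y^2/2 - 4*sqrt(3)*y


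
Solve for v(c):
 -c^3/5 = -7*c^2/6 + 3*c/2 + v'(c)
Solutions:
 v(c) = C1 - c^4/20 + 7*c^3/18 - 3*c^2/4


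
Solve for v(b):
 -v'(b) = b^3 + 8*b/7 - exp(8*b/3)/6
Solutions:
 v(b) = C1 - b^4/4 - 4*b^2/7 + exp(8*b/3)/16


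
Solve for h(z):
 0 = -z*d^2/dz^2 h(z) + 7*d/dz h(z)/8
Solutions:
 h(z) = C1 + C2*z^(15/8)


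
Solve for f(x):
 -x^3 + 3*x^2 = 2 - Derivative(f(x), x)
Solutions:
 f(x) = C1 + x^4/4 - x^3 + 2*x


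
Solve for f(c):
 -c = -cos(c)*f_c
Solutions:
 f(c) = C1 + Integral(c/cos(c), c)


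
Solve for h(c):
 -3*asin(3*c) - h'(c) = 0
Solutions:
 h(c) = C1 - 3*c*asin(3*c) - sqrt(1 - 9*c^2)


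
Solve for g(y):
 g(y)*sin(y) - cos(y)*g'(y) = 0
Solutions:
 g(y) = C1/cos(y)


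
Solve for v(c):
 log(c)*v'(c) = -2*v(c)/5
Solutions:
 v(c) = C1*exp(-2*li(c)/5)


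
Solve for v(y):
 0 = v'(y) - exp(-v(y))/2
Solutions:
 v(y) = log(C1 + y/2)


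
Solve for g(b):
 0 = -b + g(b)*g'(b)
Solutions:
 g(b) = -sqrt(C1 + b^2)
 g(b) = sqrt(C1 + b^2)


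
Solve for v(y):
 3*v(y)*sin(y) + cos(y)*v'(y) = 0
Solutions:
 v(y) = C1*cos(y)^3


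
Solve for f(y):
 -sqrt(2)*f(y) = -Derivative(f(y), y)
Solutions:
 f(y) = C1*exp(sqrt(2)*y)


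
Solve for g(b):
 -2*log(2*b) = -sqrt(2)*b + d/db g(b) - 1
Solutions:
 g(b) = C1 + sqrt(2)*b^2/2 - 2*b*log(b) - b*log(4) + 3*b


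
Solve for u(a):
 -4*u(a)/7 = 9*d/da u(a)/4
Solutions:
 u(a) = C1*exp(-16*a/63)


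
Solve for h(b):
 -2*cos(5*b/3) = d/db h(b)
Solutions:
 h(b) = C1 - 6*sin(5*b/3)/5


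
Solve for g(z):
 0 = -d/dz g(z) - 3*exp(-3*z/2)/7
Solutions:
 g(z) = C1 + 2*exp(-3*z/2)/7


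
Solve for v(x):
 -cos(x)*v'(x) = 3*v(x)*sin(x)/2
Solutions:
 v(x) = C1*cos(x)^(3/2)


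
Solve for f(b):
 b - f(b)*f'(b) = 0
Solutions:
 f(b) = -sqrt(C1 + b^2)
 f(b) = sqrt(C1 + b^2)


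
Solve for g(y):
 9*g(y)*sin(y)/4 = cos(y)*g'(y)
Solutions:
 g(y) = C1/cos(y)^(9/4)


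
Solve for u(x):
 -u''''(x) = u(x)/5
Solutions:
 u(x) = (C1*sin(sqrt(2)*5^(3/4)*x/10) + C2*cos(sqrt(2)*5^(3/4)*x/10))*exp(-sqrt(2)*5^(3/4)*x/10) + (C3*sin(sqrt(2)*5^(3/4)*x/10) + C4*cos(sqrt(2)*5^(3/4)*x/10))*exp(sqrt(2)*5^(3/4)*x/10)


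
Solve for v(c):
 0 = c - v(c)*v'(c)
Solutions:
 v(c) = -sqrt(C1 + c^2)
 v(c) = sqrt(C1 + c^2)


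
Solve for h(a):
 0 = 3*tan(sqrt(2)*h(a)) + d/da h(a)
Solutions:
 h(a) = sqrt(2)*(pi - asin(C1*exp(-3*sqrt(2)*a)))/2
 h(a) = sqrt(2)*asin(C1*exp(-3*sqrt(2)*a))/2


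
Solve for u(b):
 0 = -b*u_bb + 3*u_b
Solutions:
 u(b) = C1 + C2*b^4


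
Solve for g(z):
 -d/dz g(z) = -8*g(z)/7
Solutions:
 g(z) = C1*exp(8*z/7)


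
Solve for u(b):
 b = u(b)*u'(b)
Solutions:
 u(b) = -sqrt(C1 + b^2)
 u(b) = sqrt(C1 + b^2)


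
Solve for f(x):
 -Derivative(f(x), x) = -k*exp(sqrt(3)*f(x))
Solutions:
 f(x) = sqrt(3)*(2*log(-1/(C1 + k*x)) - log(3))/6


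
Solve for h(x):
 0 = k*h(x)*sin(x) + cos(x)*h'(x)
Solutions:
 h(x) = C1*exp(k*log(cos(x)))


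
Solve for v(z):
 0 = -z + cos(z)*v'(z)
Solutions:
 v(z) = C1 + Integral(z/cos(z), z)


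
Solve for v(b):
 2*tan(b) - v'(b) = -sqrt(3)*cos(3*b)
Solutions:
 v(b) = C1 - 2*log(cos(b)) + sqrt(3)*sin(3*b)/3


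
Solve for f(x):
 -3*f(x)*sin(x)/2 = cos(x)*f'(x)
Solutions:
 f(x) = C1*cos(x)^(3/2)


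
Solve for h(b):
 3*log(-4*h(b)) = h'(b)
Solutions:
 -Integral(1/(log(-_y) + 2*log(2)), (_y, h(b)))/3 = C1 - b


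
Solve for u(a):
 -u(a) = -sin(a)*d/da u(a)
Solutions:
 u(a) = C1*sqrt(cos(a) - 1)/sqrt(cos(a) + 1)


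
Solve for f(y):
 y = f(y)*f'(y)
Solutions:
 f(y) = -sqrt(C1 + y^2)
 f(y) = sqrt(C1 + y^2)


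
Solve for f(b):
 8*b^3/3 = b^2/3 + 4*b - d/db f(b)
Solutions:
 f(b) = C1 - 2*b^4/3 + b^3/9 + 2*b^2


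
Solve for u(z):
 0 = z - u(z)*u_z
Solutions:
 u(z) = -sqrt(C1 + z^2)
 u(z) = sqrt(C1 + z^2)


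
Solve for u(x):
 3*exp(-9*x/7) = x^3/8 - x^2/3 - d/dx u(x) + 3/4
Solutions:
 u(x) = C1 + x^4/32 - x^3/9 + 3*x/4 + 7*exp(-9*x/7)/3


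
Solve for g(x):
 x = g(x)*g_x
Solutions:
 g(x) = -sqrt(C1 + x^2)
 g(x) = sqrt(C1 + x^2)


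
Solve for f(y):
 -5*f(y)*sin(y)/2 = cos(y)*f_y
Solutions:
 f(y) = C1*cos(y)^(5/2)


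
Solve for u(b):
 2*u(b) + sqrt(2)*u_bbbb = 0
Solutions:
 u(b) = (C1*sin(2^(5/8)*b/2) + C2*cos(2^(5/8)*b/2))*exp(-2^(5/8)*b/2) + (C3*sin(2^(5/8)*b/2) + C4*cos(2^(5/8)*b/2))*exp(2^(5/8)*b/2)


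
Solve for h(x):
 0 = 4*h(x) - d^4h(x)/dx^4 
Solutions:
 h(x) = C1*exp(-sqrt(2)*x) + C2*exp(sqrt(2)*x) + C3*sin(sqrt(2)*x) + C4*cos(sqrt(2)*x)


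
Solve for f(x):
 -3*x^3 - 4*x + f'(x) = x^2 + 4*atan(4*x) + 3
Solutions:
 f(x) = C1 + 3*x^4/4 + x^3/3 + 2*x^2 + 4*x*atan(4*x) + 3*x - log(16*x^2 + 1)/2


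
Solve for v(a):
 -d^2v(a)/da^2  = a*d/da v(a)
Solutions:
 v(a) = C1 + C2*erf(sqrt(2)*a/2)


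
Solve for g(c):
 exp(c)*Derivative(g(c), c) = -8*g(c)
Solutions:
 g(c) = C1*exp(8*exp(-c))


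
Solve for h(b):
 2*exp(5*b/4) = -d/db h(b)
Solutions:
 h(b) = C1 - 8*exp(5*b/4)/5


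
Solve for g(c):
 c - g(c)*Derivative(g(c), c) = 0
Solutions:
 g(c) = -sqrt(C1 + c^2)
 g(c) = sqrt(C1 + c^2)


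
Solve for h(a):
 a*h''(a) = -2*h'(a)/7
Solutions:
 h(a) = C1 + C2*a^(5/7)


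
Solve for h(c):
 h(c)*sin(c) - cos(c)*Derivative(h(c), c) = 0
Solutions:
 h(c) = C1/cos(c)


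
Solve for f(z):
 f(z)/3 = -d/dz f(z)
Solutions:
 f(z) = C1*exp(-z/3)


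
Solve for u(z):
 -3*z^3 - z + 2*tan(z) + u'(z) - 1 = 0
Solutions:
 u(z) = C1 + 3*z^4/4 + z^2/2 + z + 2*log(cos(z))


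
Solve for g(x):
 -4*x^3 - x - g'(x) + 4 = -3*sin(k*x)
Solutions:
 g(x) = C1 - x^4 - x^2/2 + 4*x - 3*cos(k*x)/k


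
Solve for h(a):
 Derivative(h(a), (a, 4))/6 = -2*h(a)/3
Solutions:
 h(a) = (C1*sin(a) + C2*cos(a))*exp(-a) + (C3*sin(a) + C4*cos(a))*exp(a)


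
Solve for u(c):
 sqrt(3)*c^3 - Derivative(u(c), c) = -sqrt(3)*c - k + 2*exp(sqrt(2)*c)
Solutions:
 u(c) = C1 + sqrt(3)*c^4/4 + sqrt(3)*c^2/2 + c*k - sqrt(2)*exp(sqrt(2)*c)


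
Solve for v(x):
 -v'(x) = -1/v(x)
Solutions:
 v(x) = -sqrt(C1 + 2*x)
 v(x) = sqrt(C1 + 2*x)


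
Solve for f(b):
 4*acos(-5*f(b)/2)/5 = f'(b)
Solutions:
 Integral(1/acos(-5*_y/2), (_y, f(b))) = C1 + 4*b/5


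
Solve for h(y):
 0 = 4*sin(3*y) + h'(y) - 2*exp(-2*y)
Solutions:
 h(y) = C1 + 4*cos(3*y)/3 - exp(-2*y)


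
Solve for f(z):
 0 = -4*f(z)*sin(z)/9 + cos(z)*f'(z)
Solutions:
 f(z) = C1/cos(z)^(4/9)


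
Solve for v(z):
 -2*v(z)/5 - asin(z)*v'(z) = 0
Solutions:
 v(z) = C1*exp(-2*Integral(1/asin(z), z)/5)


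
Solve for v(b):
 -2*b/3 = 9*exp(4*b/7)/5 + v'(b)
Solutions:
 v(b) = C1 - b^2/3 - 63*exp(4*b/7)/20


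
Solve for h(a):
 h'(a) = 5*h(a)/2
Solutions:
 h(a) = C1*exp(5*a/2)


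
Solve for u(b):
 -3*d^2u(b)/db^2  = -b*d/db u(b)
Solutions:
 u(b) = C1 + C2*erfi(sqrt(6)*b/6)


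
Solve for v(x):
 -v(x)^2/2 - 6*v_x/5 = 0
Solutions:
 v(x) = 12/(C1 + 5*x)


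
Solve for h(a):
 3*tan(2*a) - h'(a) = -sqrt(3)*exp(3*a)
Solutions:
 h(a) = C1 + sqrt(3)*exp(3*a)/3 - 3*log(cos(2*a))/2


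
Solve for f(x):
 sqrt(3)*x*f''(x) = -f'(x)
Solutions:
 f(x) = C1 + C2*x^(1 - sqrt(3)/3)


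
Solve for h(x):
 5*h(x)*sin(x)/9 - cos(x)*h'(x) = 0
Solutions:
 h(x) = C1/cos(x)^(5/9)


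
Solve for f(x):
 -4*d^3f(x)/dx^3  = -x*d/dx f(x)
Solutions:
 f(x) = C1 + Integral(C2*airyai(2^(1/3)*x/2) + C3*airybi(2^(1/3)*x/2), x)


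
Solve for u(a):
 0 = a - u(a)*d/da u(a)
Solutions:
 u(a) = -sqrt(C1 + a^2)
 u(a) = sqrt(C1 + a^2)


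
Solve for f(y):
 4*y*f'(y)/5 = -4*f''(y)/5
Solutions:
 f(y) = C1 + C2*erf(sqrt(2)*y/2)


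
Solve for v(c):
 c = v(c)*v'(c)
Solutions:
 v(c) = -sqrt(C1 + c^2)
 v(c) = sqrt(C1 + c^2)


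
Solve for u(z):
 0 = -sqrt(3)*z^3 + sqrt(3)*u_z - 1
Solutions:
 u(z) = C1 + z^4/4 + sqrt(3)*z/3


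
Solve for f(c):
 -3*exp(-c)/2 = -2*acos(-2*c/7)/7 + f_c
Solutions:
 f(c) = C1 + 2*c*acos(-2*c/7)/7 + sqrt(49 - 4*c^2)/7 + 3*exp(-c)/2


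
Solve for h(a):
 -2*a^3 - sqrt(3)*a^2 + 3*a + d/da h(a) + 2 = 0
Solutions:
 h(a) = C1 + a^4/2 + sqrt(3)*a^3/3 - 3*a^2/2 - 2*a


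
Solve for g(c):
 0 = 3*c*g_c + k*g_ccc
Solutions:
 g(c) = C1 + Integral(C2*airyai(3^(1/3)*c*(-1/k)^(1/3)) + C3*airybi(3^(1/3)*c*(-1/k)^(1/3)), c)


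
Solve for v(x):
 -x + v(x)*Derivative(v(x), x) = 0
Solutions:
 v(x) = -sqrt(C1 + x^2)
 v(x) = sqrt(C1 + x^2)


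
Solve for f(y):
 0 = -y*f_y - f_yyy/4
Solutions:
 f(y) = C1 + Integral(C2*airyai(-2^(2/3)*y) + C3*airybi(-2^(2/3)*y), y)


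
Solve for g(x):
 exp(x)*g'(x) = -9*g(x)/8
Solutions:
 g(x) = C1*exp(9*exp(-x)/8)


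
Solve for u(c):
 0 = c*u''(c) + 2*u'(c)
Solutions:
 u(c) = C1 + C2/c


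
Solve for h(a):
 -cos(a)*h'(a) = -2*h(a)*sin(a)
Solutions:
 h(a) = C1/cos(a)^2


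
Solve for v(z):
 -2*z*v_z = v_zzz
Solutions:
 v(z) = C1 + Integral(C2*airyai(-2^(1/3)*z) + C3*airybi(-2^(1/3)*z), z)


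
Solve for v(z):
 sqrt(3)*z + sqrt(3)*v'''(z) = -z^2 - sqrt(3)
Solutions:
 v(z) = C1 + C2*z + C3*z^2 - sqrt(3)*z^5/180 - z^4/24 - z^3/6


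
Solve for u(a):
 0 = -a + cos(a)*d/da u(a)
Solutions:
 u(a) = C1 + Integral(a/cos(a), a)


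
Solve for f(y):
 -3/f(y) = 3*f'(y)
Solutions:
 f(y) = -sqrt(C1 - 2*y)
 f(y) = sqrt(C1 - 2*y)


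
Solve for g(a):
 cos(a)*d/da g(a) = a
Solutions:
 g(a) = C1 + Integral(a/cos(a), a)


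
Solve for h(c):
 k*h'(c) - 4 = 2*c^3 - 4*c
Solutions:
 h(c) = C1 + c^4/(2*k) - 2*c^2/k + 4*c/k


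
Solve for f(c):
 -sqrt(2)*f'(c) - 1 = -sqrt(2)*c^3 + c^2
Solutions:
 f(c) = C1 + c^4/4 - sqrt(2)*c^3/6 - sqrt(2)*c/2


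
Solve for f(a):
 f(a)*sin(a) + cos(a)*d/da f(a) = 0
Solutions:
 f(a) = C1*cos(a)


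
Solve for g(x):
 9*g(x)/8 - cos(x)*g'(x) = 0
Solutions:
 g(x) = C1*(sin(x) + 1)^(9/16)/(sin(x) - 1)^(9/16)


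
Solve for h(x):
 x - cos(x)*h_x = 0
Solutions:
 h(x) = C1 + Integral(x/cos(x), x)


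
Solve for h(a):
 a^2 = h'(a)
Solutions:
 h(a) = C1 + a^3/3


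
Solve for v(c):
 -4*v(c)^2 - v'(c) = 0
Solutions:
 v(c) = 1/(C1 + 4*c)


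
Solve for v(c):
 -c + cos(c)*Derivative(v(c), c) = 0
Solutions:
 v(c) = C1 + Integral(c/cos(c), c)


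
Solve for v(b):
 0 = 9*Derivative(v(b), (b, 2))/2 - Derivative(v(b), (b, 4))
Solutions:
 v(b) = C1 + C2*b + C3*exp(-3*sqrt(2)*b/2) + C4*exp(3*sqrt(2)*b/2)


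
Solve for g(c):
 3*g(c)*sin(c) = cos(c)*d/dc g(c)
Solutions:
 g(c) = C1/cos(c)^3


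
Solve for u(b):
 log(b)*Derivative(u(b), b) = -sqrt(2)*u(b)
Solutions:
 u(b) = C1*exp(-sqrt(2)*li(b))


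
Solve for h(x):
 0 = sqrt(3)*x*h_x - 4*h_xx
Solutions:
 h(x) = C1 + C2*erfi(sqrt(2)*3^(1/4)*x/4)


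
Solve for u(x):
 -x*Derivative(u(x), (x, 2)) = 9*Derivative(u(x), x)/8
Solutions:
 u(x) = C1 + C2/x^(1/8)


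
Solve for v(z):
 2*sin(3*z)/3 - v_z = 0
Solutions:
 v(z) = C1 - 2*cos(3*z)/9


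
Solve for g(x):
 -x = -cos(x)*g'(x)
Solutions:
 g(x) = C1 + Integral(x/cos(x), x)


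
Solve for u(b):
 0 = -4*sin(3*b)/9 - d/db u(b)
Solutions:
 u(b) = C1 + 4*cos(3*b)/27


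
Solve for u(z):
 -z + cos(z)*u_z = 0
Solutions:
 u(z) = C1 + Integral(z/cos(z), z)


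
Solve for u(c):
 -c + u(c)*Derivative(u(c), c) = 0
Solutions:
 u(c) = -sqrt(C1 + c^2)
 u(c) = sqrt(C1 + c^2)


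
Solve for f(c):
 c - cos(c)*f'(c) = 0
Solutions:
 f(c) = C1 + Integral(c/cos(c), c)


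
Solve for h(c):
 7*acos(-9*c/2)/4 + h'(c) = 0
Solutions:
 h(c) = C1 - 7*c*acos(-9*c/2)/4 - 7*sqrt(4 - 81*c^2)/36


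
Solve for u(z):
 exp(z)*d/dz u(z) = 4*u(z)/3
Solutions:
 u(z) = C1*exp(-4*exp(-z)/3)


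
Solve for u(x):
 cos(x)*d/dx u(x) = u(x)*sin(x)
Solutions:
 u(x) = C1/cos(x)


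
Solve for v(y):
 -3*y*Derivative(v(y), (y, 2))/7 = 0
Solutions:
 v(y) = C1 + C2*y


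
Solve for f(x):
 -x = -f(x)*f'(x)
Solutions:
 f(x) = -sqrt(C1 + x^2)
 f(x) = sqrt(C1 + x^2)


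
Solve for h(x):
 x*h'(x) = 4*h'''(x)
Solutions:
 h(x) = C1 + Integral(C2*airyai(2^(1/3)*x/2) + C3*airybi(2^(1/3)*x/2), x)


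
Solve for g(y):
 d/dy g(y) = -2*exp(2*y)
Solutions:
 g(y) = C1 - exp(2*y)


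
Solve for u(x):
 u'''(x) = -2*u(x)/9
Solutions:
 u(x) = C3*exp(-6^(1/3)*x/3) + (C1*sin(2^(1/3)*3^(5/6)*x/6) + C2*cos(2^(1/3)*3^(5/6)*x/6))*exp(6^(1/3)*x/6)


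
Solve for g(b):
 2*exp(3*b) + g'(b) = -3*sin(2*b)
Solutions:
 g(b) = C1 - 2*exp(3*b)/3 + 3*cos(2*b)/2


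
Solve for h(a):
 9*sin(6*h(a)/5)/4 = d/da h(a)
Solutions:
 -9*a/4 + 5*log(cos(6*h(a)/5) - 1)/12 - 5*log(cos(6*h(a)/5) + 1)/12 = C1


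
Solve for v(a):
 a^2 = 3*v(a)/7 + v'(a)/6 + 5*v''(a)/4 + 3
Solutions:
 v(a) = 7*a^2/3 - 49*a/27 + (C1*sin(sqrt(3731)*a/105) + C2*cos(sqrt(3731)*a/105))*exp(-a/15) - 4837/243


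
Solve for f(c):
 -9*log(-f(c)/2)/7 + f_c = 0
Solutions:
 -7*Integral(1/(log(-_y) - log(2)), (_y, f(c)))/9 = C1 - c


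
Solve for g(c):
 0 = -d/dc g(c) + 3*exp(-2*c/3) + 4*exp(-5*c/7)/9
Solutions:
 g(c) = C1 - 9*exp(-2*c/3)/2 - 28*exp(-5*c/7)/45


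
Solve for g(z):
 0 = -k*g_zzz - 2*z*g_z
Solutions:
 g(z) = C1 + Integral(C2*airyai(2^(1/3)*z*(-1/k)^(1/3)) + C3*airybi(2^(1/3)*z*(-1/k)^(1/3)), z)


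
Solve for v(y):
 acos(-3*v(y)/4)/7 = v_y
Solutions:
 Integral(1/acos(-3*_y/4), (_y, v(y))) = C1 + y/7


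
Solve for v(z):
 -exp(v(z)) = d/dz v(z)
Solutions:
 v(z) = log(1/(C1 + z))


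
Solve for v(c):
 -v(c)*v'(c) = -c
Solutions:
 v(c) = -sqrt(C1 + c^2)
 v(c) = sqrt(C1 + c^2)


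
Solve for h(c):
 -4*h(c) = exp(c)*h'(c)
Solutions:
 h(c) = C1*exp(4*exp(-c))


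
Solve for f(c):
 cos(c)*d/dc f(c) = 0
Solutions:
 f(c) = C1


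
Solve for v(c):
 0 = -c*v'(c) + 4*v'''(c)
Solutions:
 v(c) = C1 + Integral(C2*airyai(2^(1/3)*c/2) + C3*airybi(2^(1/3)*c/2), c)


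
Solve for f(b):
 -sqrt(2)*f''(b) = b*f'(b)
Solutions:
 f(b) = C1 + C2*erf(2^(1/4)*b/2)


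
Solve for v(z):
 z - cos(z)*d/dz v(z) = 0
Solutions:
 v(z) = C1 + Integral(z/cos(z), z)


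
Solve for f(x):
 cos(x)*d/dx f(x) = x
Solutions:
 f(x) = C1 + Integral(x/cos(x), x)


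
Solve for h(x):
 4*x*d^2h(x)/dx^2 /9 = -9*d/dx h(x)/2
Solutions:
 h(x) = C1 + C2/x^(73/8)


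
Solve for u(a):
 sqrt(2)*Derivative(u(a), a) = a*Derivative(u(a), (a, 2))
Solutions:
 u(a) = C1 + C2*a^(1 + sqrt(2))


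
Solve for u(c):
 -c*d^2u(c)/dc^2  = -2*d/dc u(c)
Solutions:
 u(c) = C1 + C2*c^3


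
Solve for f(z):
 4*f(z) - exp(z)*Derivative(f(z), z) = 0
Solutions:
 f(z) = C1*exp(-4*exp(-z))


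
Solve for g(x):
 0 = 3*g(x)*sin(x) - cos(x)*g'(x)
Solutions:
 g(x) = C1/cos(x)^3


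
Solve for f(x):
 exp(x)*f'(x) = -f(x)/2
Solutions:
 f(x) = C1*exp(exp(-x)/2)


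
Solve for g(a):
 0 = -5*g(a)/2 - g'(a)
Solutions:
 g(a) = C1*exp(-5*a/2)


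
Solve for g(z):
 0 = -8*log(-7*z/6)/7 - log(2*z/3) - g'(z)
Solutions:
 g(z) = C1 - 15*z*log(z)/7 + z*(-8*log(7)/7 + log(6)/7 + 15/7 + 2*log(3) - 8*I*pi/7)


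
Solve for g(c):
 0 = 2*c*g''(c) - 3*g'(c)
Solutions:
 g(c) = C1 + C2*c^(5/2)


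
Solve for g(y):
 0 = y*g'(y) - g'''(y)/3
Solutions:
 g(y) = C1 + Integral(C2*airyai(3^(1/3)*y) + C3*airybi(3^(1/3)*y), y)


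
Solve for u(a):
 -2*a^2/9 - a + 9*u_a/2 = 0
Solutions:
 u(a) = C1 + 4*a^3/243 + a^2/9
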